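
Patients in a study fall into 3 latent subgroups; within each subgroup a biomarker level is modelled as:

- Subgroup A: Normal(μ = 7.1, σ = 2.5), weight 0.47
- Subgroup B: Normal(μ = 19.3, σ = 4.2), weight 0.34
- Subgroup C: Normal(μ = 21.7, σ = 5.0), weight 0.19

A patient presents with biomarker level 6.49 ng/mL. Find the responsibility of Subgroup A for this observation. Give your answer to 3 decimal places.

0.994

The responsibility of component k is w_k f_k(x) divided by Σ_j w_j f_j(x).
Evaluate each component's likelihood at the observed value:
  L_A = 0.154897
  L_B = 0.000907086
  L_C = 0.000780748
Weight by the priors:
  w_A·L_A = 0.47 × 0.154897 = 0.0728014
  w_B·L_B = 0.34 × 0.000907086 = 0.000308409
  w_C·L_C = 0.19 × 0.000780748 = 0.000148342
Sum: 0.0728014 + 0.000308409 + 0.000148342 = 0.0732582
Responsibility of Subgroup A: 0.0728014 / 0.0732582 ≈ 0.994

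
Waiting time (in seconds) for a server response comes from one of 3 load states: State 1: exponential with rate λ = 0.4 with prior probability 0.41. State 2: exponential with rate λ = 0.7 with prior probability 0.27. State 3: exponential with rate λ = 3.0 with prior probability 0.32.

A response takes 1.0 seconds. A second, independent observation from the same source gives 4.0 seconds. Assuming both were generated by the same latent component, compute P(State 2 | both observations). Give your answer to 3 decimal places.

0.310

Apply Bayes' rule: the posterior for each component is proportional to its prior times its likelihood at x.
Since both observations come from the same component, the likelihood for component k is f_k(x₁)·f_k(x₂).
  L_1 = [0.268128] × [0.0807586] = 0.0216536
  L_2 = [0.34761] × [0.042567] = 0.0147967
  L_3 = [0.149361] × [1.84326e-05] = 2.75312e-06
Weight by the priors:
  π_1·L_1 = 0.41 × 0.0216536 = 0.00887799
  π_2·L_2 = 0.27 × 0.0147967 = 0.00399511
  π_3·L_3 = 0.32 × 2.75312e-06 = 8.80999e-07
Denominator: 0.00887799 + 0.00399511 + 8.80999e-07 = 0.012874
P(State 2 | x₁,x₂) = 0.00399511 / 0.012874 ≈ 0.310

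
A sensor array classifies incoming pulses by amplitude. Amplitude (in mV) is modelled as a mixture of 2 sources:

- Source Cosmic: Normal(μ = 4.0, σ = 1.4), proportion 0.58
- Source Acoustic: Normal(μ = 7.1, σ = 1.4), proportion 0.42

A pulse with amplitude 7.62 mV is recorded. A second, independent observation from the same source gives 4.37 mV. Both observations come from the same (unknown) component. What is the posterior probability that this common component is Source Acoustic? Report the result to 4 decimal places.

Apply Bayes' rule: the posterior for each component is proportional to its prior times its likelihood at x.
Since both observations come from the same component, the likelihood for component k is f_k(x₁)·f_k(x₂).
  f_Cosmic = [0.0100682] × [0.275179] = 0.00277056
  f_Acoustic = [0.265965] × [0.0425676] = 0.0113215
Weight by the priors:
  P(Z=Cosmic)·f_Cosmic = 0.58 × 0.00277056 = 0.00160693
  P(Z=Acoustic)·f_Acoustic = 0.42 × 0.0113215 = 0.00475503
Normaliser: 0.00160693 + 0.00475503 = 0.00636196
Responsibility of Source Acoustic: 0.00475503 / 0.00636196 ≈ 0.7474

0.7474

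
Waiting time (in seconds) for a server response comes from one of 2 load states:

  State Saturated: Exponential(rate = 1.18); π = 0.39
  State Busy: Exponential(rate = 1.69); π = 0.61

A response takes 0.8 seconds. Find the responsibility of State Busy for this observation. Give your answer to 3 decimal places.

0.598

P(component k | x) = P(Z=k)·f_k(x) / marginal(x), where marginal(x) = Σ_j P(Z=j)·f_j(x).
Exponential densities:
  f_Saturated = 1.18·e^(−1.18·0.8) = 1.18·e^(−0.9440) = 0.459101
  f_Busy = 1.69·e^(−1.69·0.8) = 1.69·e^(−1.3520) = 0.437241
Prior × likelihood for each component:
  P(Z=Saturated)·f_Saturated = 0.39 × 0.459101 = 0.179049
  P(Z=Busy)·f_Busy = 0.61 × 0.437241 = 0.266717
Normaliser: 0.179049 + 0.266717 = 0.445766
P(State Busy | data) = 0.266717 / 0.445766 ≈ 0.598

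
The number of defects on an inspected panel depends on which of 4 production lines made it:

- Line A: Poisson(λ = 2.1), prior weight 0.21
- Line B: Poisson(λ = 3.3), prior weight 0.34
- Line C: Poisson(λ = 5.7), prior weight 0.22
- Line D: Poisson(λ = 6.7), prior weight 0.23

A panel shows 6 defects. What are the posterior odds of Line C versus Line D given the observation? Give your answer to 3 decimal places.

0.986

Posterior odds = (w_i f_i(x)) / (w_j f_j(x)); the normalising sum cancels.
Component likelihoods at x = 6 defects:
  f_A = 0.014587
  f_B = 0.0661575
  f_C = 0.159382
  f_D = 0.154648
Posterior odds = (w_C·f_C) / (w_D·f_D) = (0.22·0.159382) / (0.23·0.154648) = 0.0350639 / 0.035569 ≈ 0.986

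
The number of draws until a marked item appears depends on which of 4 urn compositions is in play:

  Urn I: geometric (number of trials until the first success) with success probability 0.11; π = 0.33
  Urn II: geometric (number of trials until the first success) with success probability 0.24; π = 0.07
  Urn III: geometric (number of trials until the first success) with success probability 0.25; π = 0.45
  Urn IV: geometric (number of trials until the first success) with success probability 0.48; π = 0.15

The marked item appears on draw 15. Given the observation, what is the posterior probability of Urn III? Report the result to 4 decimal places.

By Bayes' theorem, P(k | x) = π_k f_k(x) / Σ_j π_j f_j(x).
Evaluate each component's likelihood at the observed value:
  L_I = 0.11·(1−0.11)^14 = 0.11·0.195641 = 0.0215205
  L_II = 0.24·(1−0.24)^14 = 0.24·0.0214482 = 0.00514756
  L_III = 0.25·(1−0.25)^14 = 0.25·0.0178179 = 0.00445449
  L_IV = 0.48·(1−0.48)^14 = 0.48·0.000105693 = 5.07327e-05
Prior × likelihood for each component:
  π_I·L_I = 0.33 × 0.0215205 = 0.00710177
  π_II·L_II = 0.07 × 0.00514756 = 0.000360329
  π_III·L_III = 0.45 × 0.00445449 = 0.00200452
  π_IV·L_IV = 0.15 × 5.07327e-05 = 7.60991e-06
Denominator: 0.00710177 + 0.000360329 + 0.00200452 + 7.60991e-06 = 0.00947423
P(Urn III | 15) = 0.00200452 / 0.00947423 ≈ 0.2116

0.2116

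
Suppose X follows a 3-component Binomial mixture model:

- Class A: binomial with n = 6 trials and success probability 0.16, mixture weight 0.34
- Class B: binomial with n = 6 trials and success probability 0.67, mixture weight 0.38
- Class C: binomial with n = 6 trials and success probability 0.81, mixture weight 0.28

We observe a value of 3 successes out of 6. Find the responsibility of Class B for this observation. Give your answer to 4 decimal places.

By Bayes' theorem, P(k | x) = π_k f_k(x) / Σ_j π_j f_j(x).
Evaluate each component's likelihood at the observed value:
  p_A = 0.0485543
  p_B = 0.21617
  p_C = 0.0729031
Weight by the priors:
  π_A·p_A = 0.34 × 0.0485543 = 0.0165085
  π_B·p_B = 0.38 × 0.21617 = 0.0821448
  π_C·p_C = 0.28 × 0.0729031 = 0.0204129
Denominator: 0.0165085 + 0.0821448 + 0.0204129 = 0.119066
P(Class B | data) ≈ 0.6899

0.6899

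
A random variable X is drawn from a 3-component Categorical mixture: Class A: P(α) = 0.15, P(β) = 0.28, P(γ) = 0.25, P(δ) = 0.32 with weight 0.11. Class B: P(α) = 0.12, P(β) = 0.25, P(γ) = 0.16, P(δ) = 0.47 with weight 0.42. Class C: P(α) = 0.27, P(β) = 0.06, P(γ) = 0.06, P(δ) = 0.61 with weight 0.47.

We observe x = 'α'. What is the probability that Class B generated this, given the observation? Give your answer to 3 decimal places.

P(component k | x) = π_k·f_k(x) / marginal(x), where marginal(x) = Σ_j π_j·f_j(x).
Evaluate each component's likelihood at the observed value:
  p_A = P(α | comp) = 0.15
  p_B = P(α | comp) = 0.12
  p_C = P(α | comp) = 0.27
Weight by the priors:
  π_A·p_A = 0.11 × 0.15 = 0.0165
  π_B·p_B = 0.42 × 0.12 = 0.0504
  π_C·p_C = 0.47 × 0.27 = 0.1269
Denominator: 0.0165 + 0.0504 + 0.1269 = 0.1938
P(Class B | x) = 0.0504 / 0.1938 ≈ 0.260

0.260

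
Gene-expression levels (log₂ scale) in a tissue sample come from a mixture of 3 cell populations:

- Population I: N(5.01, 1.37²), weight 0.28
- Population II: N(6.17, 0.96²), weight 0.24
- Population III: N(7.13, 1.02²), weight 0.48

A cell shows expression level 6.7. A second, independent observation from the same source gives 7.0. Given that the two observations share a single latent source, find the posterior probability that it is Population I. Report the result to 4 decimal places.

0.0407

The responsibility of component k is π_k f_k(x) divided by Σ_j π_j f_j(x).
Since both observations come from the same component, the likelihood for component k is f_k(x₁)·f_k(x₂).
  f_I = [0.136067] × [0.101397] = 0.0137969
  f_II = [0.356823] × [0.28597] = 0.102041
  f_III = [0.357864] × [0.387956] = 0.138836
Multiply by the mixture weights:
  π_I·f_I = 0.28 × 0.0137969 = 0.00386313
  π_II·f_II = 0.24 × 0.102041 = 0.0244898
  π_III·f_III = 0.48 × 0.138836 = 0.0666411
Denominator: 0.00386313 + 0.0244898 + 0.0666411 = 0.094994
So the posterior for Population I is 0.00386313 / 0.094994 ≈ 0.0407.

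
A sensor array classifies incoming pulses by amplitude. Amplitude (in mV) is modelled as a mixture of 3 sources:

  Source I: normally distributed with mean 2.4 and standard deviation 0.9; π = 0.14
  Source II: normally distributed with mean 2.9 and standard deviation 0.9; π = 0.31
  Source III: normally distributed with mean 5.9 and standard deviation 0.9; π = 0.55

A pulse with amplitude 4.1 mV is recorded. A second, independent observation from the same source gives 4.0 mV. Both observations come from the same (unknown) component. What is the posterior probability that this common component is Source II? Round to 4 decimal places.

The responsibility of component k is π_k f_k(x) divided by Σ_j π_j f_j(x).
Since both observations come from the same component, the likelihood for component k is f_k(x₁)·f_k(x₂).
  p_I = [(1/(0.9·√(2π)))·exp(−(4.1−2.4)²/(2·0.9²)) = 0.443269·exp(-1.78395) = 0.0744574] × [0.0912799] = 0.00679646
  p_II = [(1/(0.9·√(2π)))·exp(−(4.1−2.9)²/(2·0.9²)) = 0.443269·exp(-0.88889) = 0.182233] × [0.210033] = 0.038275
  p_III = [(1/(0.9·√(2π)))·exp(−(4.1−5.9)²/(2·0.9²)) = 0.443269·exp(-2.00000) = 0.05999] × [0.0477406] = 0.00286396
Multiply by the mixture weights:
  π_I·p_I = 0.14 × 0.00679646 = 0.000951504
  π_II·p_II = 0.31 × 0.038275 = 0.0118652
  π_III·p_III = 0.55 × 0.00286396 = 0.00157518
Normaliser: 0.000951504 + 0.0118652 + 0.00157518 = 0.0143919
So the posterior for Source II is 0.0118652 / 0.0143919 ≈ 0.8244.

0.8244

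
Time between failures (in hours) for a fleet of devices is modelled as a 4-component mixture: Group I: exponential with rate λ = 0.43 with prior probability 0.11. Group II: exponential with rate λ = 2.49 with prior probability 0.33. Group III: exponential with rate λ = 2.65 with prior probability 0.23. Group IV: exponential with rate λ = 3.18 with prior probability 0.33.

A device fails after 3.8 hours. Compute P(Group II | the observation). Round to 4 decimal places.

0.0069

P(component k | x) = π_k·f_k(x) / marginal(x), where marginal(x) = Σ_j π_j·f_j(x).
Evaluate each component's likelihood at the observed value:
  p_I = 0.0839134
  p_II = 0.0001936
  p_III = 0.000112176
  p_IV = 1.79644e-05
Prior × likelihood for each component:
  π_I·p_I = 0.11 × 0.0839134 = 0.00923047
  π_II·p_II = 0.33 × 0.0001936 = 6.38879e-05
  π_III·p_III = 0.23 × 0.000112176 = 2.58005e-05
  π_IV·p_IV = 0.33 × 1.79644e-05 = 5.92825e-06
Normaliser: 0.00923047 + 6.38879e-05 + 2.58005e-05 + 5.92825e-06 = 0.00932609
P(Group II | the observation) = 6.38879e-05 / 0.00932609 ≈ 0.0069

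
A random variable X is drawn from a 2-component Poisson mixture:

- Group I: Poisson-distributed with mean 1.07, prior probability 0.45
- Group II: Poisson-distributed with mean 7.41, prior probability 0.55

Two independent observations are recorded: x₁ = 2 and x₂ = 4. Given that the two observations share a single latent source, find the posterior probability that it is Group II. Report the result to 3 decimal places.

P(component k | x) = π_k·f_k(x) / marginal(x), where marginal(x) = Σ_j π_j·f_j(x).
Since both observations come from the same component, the likelihood for component k is f_k(x₁)·f_k(x₂).
  p_I = [0.196355] × [0.0187339] = 0.0036785
  p_II = [0.0166144] × [0.076022] = 0.00126306
Prior × likelihood for each component:
  π_I·p_I = 0.45 × 0.0036785 = 0.00165533
  π_II·p_II = 0.55 × 0.00126306 = 0.000694683
Evidence: 0.00165533 + 0.000694683 = 0.00235001
Responsibility of Group II: 0.000694683 / 0.00235001 ≈ 0.296

0.296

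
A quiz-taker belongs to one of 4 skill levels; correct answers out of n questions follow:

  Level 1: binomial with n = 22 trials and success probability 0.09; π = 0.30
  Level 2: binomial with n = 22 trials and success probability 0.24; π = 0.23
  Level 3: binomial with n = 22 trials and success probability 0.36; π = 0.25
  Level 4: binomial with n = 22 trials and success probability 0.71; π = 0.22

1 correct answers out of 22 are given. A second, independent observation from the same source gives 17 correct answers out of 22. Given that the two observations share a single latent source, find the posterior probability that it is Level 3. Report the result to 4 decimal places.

P(component k | x) = π_k·f_k(x) / marginal(x), where marginal(x) = Σ_j π_j·f_j(x).
Since both observations come from the same component, the likelihood for component k is f_k(x₁)·f_k(x₂).
  L_1 = [C(22,1)·0.09^1·0.91^21 = 22·0.09·0.137997 = 0.273234] × [2.74061e-14] = 7.48826e-15
  L_2 = [C(22,1)·0.24^1·0.76^21 = 22·0.24·0.00314113 = 0.0165851] × [1.94167e-07] = 3.22029e-09
  L_3 = [C(22,1)·0.36^1·0.64^21 = 22·0.36·8.50706e-05 = 0.000673759] × [8.10138e-05] = 5.45838e-08
  L_4 = [C(22,1)·0.71^1·0.29^21 = 22·0.71·5.13284e-12 = 8.0175e-11] × [0.159919] = 1.28215e-11
Unnormalised posteriors:
  π_1·L_1 = 0.30 × 7.48826e-15 = 2.24648e-15
  π_2·L_2 = 0.23 × 3.22029e-09 = 7.40667e-10
  π_3·L_3 = 0.25 × 5.45838e-08 = 1.3646e-08
  π_4·L_4 = 0.22 × 1.28215e-11 = 2.82072e-12
Denominator: 2.24648e-15 + 7.40667e-10 + 1.3646e-08 + 2.82072e-12 = 1.43894e-08
So the posterior for Level 3 is 1.3646e-08 / 1.43894e-08 ≈ 0.9483.

0.9483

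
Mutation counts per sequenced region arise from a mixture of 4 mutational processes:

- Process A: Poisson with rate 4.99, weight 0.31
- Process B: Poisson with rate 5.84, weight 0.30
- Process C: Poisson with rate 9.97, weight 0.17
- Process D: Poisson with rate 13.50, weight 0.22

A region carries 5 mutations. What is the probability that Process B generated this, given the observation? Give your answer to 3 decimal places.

0.443

By Bayes' theorem, P(k | x) = π_k f_k(x) / Σ_j π_j f_j(x).
Evaluate each component's likelihood at the observed value:
  L_A = e^(−4.99)·4.99^5/5! = 0.175466
  L_B = e^(−5.84)·5.84^5/5! = 0.164666
  L_C = e^(−9.97)·9.97^5/5! = 0.0384042
  L_D = e^(−13.50)·13.50^5/5! = 0.00512286
Multiply by the mixture weights:
  π_A·L_A = 0.31 × 0.175466 = 0.0543943
  π_B·L_B = 0.30 × 0.164666 = 0.0493997
  π_C·L_C = 0.17 × 0.0384042 = 0.00652871
  π_D·L_D = 0.22 × 0.00512286 = 0.00112703
Normaliser: 0.0543943 + 0.0493997 + 0.00652871 + 0.00112703 = 0.11145
P(Process B | x) = 0.0493997 / 0.11145 ≈ 0.443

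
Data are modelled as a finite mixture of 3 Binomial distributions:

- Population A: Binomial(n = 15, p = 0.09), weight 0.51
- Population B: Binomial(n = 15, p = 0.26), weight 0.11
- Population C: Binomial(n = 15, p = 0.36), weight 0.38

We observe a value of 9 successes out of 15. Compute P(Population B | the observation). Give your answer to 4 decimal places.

0.0357

Apply Bayes' rule: the posterior for each component is proportional to its prior times its likelihood at x.
Component likelihoods at x = 9 successes out of 15:
  f_A = C(15,9)·0.09^9·0.91^6 = 5005·3.8742e-10·0.567869 = 1.10112e-06
  f_B = C(15,9)·0.26^9·0.74^6 = 5005·5.4295e-06·0.164206 = 0.00446226
  f_C = C(15,9)·0.36^9·0.64^6 = 5005·0.00010156·0.0687195 = 0.0349306
Weight by the priors:
  P(Z=A)·f_A = 0.51 × 1.10112e-06 = 5.61572e-07
  P(Z=B)·f_B = 0.11 × 0.00446226 = 0.000490848
  P(Z=C)·f_C = 0.38 × 0.0349306 = 0.0132736
Marginal: 5.61572e-07 + 0.000490848 + 0.0132736 = 0.013765
P(Population B | the observation) = 0.000490848 / 0.013765 ≈ 0.0357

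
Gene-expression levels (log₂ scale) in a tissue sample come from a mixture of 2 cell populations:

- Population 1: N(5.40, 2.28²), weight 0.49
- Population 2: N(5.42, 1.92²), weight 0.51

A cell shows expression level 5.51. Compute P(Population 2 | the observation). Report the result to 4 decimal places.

By Bayes' theorem, P(k | x) = P(Z=k) f_k(x) / Σ_j P(Z=j) f_j(x).
Normal densities:
  f_1 = (1/(2.28·√(2π)))·exp(−(5.51−5.40)²/(2·2.28²)) = 0.174975·exp(-0.00116) = 0.174771
  f_2 = (1/(1.92·√(2π)))·exp(−(5.51−5.42)²/(2·1.92²)) = 0.207782·exp(-0.00110) = 0.207554
Weight by the priors:
  P(Z=1)·f_1 = 0.49 × 0.174771 = 0.0856379
  P(Z=2)·f_2 = 0.51 × 0.207554 = 0.105853
Marginal: 0.0856379 + 0.105853 = 0.191491
Responsibility of Population 2: 0.105853 / 0.191491 ≈ 0.5528

0.5528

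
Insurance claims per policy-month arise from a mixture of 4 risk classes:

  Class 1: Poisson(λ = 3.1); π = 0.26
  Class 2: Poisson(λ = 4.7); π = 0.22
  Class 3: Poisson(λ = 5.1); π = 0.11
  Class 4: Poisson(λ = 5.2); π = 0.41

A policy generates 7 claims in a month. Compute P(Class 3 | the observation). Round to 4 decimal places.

Apply Bayes' rule: the posterior for each component is proportional to its prior times its likelihood at x.
Poisson probabilities:
  L_1 = e^(−3.1)·3.1^7/7! = 0.0245917
  L_2 = e^(−4.7)·4.7^7/7! = 0.0914261
  L_3 = e^(−5.1)·5.1^7/7! = 0.108557
  L_4 = e^(−5.2)·5.2^7/7! = 0.112528
Weight by the priors:
  π_1·L_1 = 0.26 × 0.0245917 = 0.00639384
  π_2·L_2 = 0.22 × 0.0914261 = 0.0201138
  π_3·L_3 = 0.11 × 0.108557 = 0.0119413
  π_4·L_4 = 0.41 × 0.112528 = 0.0461366
Marginal: 0.00639384 + 0.0201138 + 0.0119413 + 0.0461366 = 0.0845855
P(Class 3 | x) = 0.0119413 / 0.0845855 ≈ 0.1412

0.1412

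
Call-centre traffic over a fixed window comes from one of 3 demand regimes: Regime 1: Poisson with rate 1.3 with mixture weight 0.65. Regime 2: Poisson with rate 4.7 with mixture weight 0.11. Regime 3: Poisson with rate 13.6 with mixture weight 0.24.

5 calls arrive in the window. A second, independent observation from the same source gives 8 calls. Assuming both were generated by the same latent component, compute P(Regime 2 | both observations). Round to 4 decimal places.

The responsibility of component k is w_k f_k(x) divided by Σ_j w_j f_j(x).
Since both observations come from the same component, the likelihood for component k is f_k(x₁)·f_k(x₂).
  L_1 = [e^(−1.3)·1.3^5/5! = 0.00843243] × [5.5137e-05] = 4.64939e-07
  L_2 = [e^(−4.7)·4.7^5/5! = 0.17383] × [0.0537129] = 0.00933689
  L_3 = [e^(−13.6)·13.6^5/5! = 0.00480959] × [0.0360069] = 0.000173179
Multiply by the mixture weights:
  w_1·L_1 = 0.65 × 4.64939e-07 = 3.0221e-07
  w_2·L_2 = 0.11 × 0.00933689 = 0.00102706
  w_3·L_3 = 0.24 × 0.000173179 = 4.15629e-05
Marginal: 3.0221e-07 + 0.00102706 + 4.15629e-05 = 0.00106892
Responsibility of Regime 2: 0.00102706 / 0.00106892 ≈ 0.9608

0.9608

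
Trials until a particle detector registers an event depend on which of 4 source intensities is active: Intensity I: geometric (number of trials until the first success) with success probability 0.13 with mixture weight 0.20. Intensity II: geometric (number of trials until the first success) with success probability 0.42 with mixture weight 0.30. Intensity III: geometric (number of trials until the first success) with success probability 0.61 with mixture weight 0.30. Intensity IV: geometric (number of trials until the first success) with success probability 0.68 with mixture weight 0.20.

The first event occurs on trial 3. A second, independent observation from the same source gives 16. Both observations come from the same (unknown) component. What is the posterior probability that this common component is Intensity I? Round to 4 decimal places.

Posterior ∝ prior × likelihood, so P(k | x) ∝ π_k f_k(x); normalise over all components.
Since both observations come from the same component, the likelihood for component k is f_k(x₁)·f_k(x₂).
  p_I = [0.13·(1−0.13)^2 = 0.13·0.7569 = 0.098397] × [0.0160965] = 0.00158385
  p_II = [0.42·(1−0.42)^2 = 0.42·0.3364 = 0.141288] × [0.00011876] = 1.67793e-05
  p_III = [0.61·(1−0.61)^2 = 0.61·0.1521 = 0.092781] × [4.48022e-07] = 4.15679e-08
  p_IV = [0.68·(1−0.68)^2 = 0.68·0.1024 = 0.069632] × [2.56897e-08] = 1.78882e-09
Unnormalised posteriors:
  π_I·p_I = 0.20 × 0.00158385 = 0.00031677
  π_II·p_II = 0.30 × 1.67793e-05 = 5.0338e-06
  π_III·p_III = 0.30 × 4.15679e-08 = 1.24704e-08
  π_IV·p_IV = 0.20 × 1.78882e-09 = 3.57765e-10
Denominator: 0.00031677 + 5.0338e-06 + 1.24704e-08 + 3.57765e-10 = 0.000321817
Responsibility of Intensity I: 0.00031677 / 0.000321817 ≈ 0.9843

0.9843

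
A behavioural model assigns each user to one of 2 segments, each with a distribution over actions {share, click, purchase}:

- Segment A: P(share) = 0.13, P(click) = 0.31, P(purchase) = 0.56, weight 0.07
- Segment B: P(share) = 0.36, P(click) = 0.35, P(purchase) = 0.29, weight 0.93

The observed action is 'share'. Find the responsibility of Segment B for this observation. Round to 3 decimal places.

0.974

P(component k | x) = w_k·f_k(x) / marginal(x), where marginal(x) = Σ_j w_j·f_j(x).
Component likelihoods at x = 'share':
  f_A = P(share | comp) = 0.13
  f_B = P(share | comp) = 0.36
Prior × likelihood for each component:
  w_A·f_A = 0.07 × 0.13 = 0.0091
  w_B·f_B = 0.93 × 0.36 = 0.3348
Marginal: 0.0091 + 0.3348 = 0.3439
P(Segment B | x) = 0.3348 / 0.3439 ≈ 0.974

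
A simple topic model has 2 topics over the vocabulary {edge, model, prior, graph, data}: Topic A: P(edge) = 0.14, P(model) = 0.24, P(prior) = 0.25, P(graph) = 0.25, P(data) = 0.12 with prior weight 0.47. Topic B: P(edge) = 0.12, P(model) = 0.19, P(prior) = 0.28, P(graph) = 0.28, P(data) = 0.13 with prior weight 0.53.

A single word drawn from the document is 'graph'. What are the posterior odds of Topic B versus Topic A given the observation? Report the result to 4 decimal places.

1.2630

Since P(k|x) ∝ π_k f_k(x), the posterior odds are π_i f_i(x) / (π_j f_j(x)).
Component likelihoods at x = 'graph':
  f_A = 0.25
  f_B = 0.28
0.1484 / 0.1175 ≈ 1.2630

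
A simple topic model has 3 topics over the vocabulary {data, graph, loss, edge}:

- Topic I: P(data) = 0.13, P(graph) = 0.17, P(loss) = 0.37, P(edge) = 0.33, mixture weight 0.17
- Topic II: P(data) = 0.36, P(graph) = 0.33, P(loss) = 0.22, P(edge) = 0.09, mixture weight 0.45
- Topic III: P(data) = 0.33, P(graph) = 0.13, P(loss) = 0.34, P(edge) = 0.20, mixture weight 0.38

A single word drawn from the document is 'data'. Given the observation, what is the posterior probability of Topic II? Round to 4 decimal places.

0.5234

P(component k | x) = π_k·f_k(x) / marginal(x), where marginal(x) = Σ_j π_j·f_j(x).
Categorical probabilities:
  f_I = P(data | comp) = 0.13
  f_II = P(data | comp) = 0.36
  f_III = P(data | comp) = 0.33
Prior × likelihood for each component:
  π_I·f_I = 0.17 × 0.13 = 0.0221
  π_II·f_II = 0.45 × 0.36 = 0.162
  π_III·f_III = 0.38 × 0.33 = 0.1254
Denominator: 0.0221 + 0.162 + 0.1254 = 0.3095
P(Topic II | the observation) = 0.162 / 0.3095 ≈ 0.5234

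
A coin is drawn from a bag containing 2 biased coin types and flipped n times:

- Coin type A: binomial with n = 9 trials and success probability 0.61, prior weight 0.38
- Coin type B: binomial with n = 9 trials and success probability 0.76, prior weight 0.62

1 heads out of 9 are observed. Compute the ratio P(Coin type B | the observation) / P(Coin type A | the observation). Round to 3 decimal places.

Only the two components matter; the odds are (π_i f_i(x)) / (π_j f_j(x)).
Evaluate each component's likelihood at the observed value:
  L_A = 0.00293825
  L_B = 7.52915e-05
Posterior odds = (π_B·L_B) / (π_A·L_A) = (0.62·7.52915e-05) / (0.38·0.00293825) = 4.66807e-05 / 0.00111654 ≈ 0.042

0.042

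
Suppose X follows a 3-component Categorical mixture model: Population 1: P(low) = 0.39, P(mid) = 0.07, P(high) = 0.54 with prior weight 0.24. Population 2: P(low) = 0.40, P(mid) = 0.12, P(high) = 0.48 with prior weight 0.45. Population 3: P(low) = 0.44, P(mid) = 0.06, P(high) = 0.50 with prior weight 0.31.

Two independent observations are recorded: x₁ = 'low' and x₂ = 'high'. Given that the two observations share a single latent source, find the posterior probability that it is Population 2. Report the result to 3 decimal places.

The responsibility of component k is π_k f_k(x) divided by Σ_j π_j f_j(x).
Since both observations come from the same component, the likelihood for component k is f_k(x₁)·f_k(x₂).
  f_1 = [0.39] × [0.54] = 0.2106
  f_2 = [0.4] × [0.48] = 0.192
  f_3 = [0.44] × [0.5] = 0.22
Weight by the priors:
  π_1·f_1 = 0.24 × 0.2106 = 0.050544
  π_2·f_2 = 0.45 × 0.192 = 0.0864
  π_3·f_3 = 0.31 × 0.22 = 0.0682
Denominator: 0.050544 + 0.0864 + 0.0682 = 0.205144
So the posterior for Population 2 is 0.0864 / 0.205144 ≈ 0.421.

0.421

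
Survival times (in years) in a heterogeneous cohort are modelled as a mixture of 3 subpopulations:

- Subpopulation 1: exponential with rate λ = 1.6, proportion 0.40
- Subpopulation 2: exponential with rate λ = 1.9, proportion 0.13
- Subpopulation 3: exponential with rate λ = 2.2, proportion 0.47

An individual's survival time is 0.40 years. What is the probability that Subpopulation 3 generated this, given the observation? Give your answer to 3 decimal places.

0.486

The responsibility of component k is P(Z=k) f_k(x) divided by Σ_j P(Z=j) f_j(x).
Component likelihoods at x = 0.40 years:
  L_1 = 1.6·e^(−1.6·0.40) = 1.6·e^(−0.6400) = 0.843668
  L_2 = 1.9·e^(−1.9·0.40) = 1.9·e^(−0.7600) = 0.888566
  L_3 = 2.2·e^(−2.2·0.40) = 2.2·e^(−0.8800) = 0.912522
Weight by the priors:
  P(Z=1)·L_1 = 0.40 × 0.843668 = 0.337467
  P(Z=2)·L_2 = 0.13 × 0.888566 = 0.115514
  P(Z=3)·L_3 = 0.47 × 0.912522 = 0.428886
Sum: 0.337467 + 0.115514 + 0.428886 = 0.881866
Responsibility of Subpopulation 3: 0.428886 / 0.881866 ≈ 0.486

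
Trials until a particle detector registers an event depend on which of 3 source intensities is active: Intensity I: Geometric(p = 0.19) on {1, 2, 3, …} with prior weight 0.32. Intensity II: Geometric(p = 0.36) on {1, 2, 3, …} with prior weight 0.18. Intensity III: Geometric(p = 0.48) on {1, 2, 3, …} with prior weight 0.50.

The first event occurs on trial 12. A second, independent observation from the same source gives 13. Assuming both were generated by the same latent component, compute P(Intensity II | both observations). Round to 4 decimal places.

The responsibility of component k is π_k f_k(x) divided by Σ_j π_j f_j(x).
Since both observations come from the same component, the likelihood for component k is f_k(x₁)·f_k(x₂).
  L_I = [0.19·(1−0.19)^11 = 0.19·0.0984771 = 0.0187106] × [0.0151556] = 0.000283572
  L_II = [0.36·(1−0.36)^11 = 0.36·0.0073787 = 0.00265633] × [0.00170005] = 4.5159e-06
  L_III = [0.48·(1−0.48)^11 = 0.48·0.000751687 = 0.00036081] × [0.000187621] = 6.76954e-08
Unnormalised posteriors:
  π_I·L_I = 0.32 × 0.000283572 = 9.07429e-05
  π_II·L_II = 0.18 × 4.5159e-06 = 8.12862e-07
  π_III·L_III = 0.50 × 6.76954e-08 = 3.38477e-08
Denominator: 9.07429e-05 + 8.12862e-07 + 3.38477e-08 = 9.15896e-05
P(Intensity II | x) = 8.12862e-07 / 9.15896e-05 ≈ 0.0089

0.0089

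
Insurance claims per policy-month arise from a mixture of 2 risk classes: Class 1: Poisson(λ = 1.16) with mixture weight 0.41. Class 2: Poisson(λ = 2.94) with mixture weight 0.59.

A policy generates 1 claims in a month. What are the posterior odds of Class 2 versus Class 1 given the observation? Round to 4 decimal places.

The posterior odds equal the prior odds times the likelihood ratio: (w_i/w_j)·(f_i(x)/f_j(x)).
Component likelihoods at x = 1 claims:
  p_1 = 0.363644
  p_2 = 0.155425
Odds = (0.59/0.41) × (0.155425/0.363644) = 1.43902 × 0.42741 ≈ 0.6151

0.6151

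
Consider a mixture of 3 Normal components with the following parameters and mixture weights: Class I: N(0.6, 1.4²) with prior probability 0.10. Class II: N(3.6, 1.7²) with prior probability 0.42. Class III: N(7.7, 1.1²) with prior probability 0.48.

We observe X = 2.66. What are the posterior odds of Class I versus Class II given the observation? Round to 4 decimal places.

0.1141

Since P(k|x) ∝ π_k f_k(x), the posterior odds are π_i f_i(x) / (π_j f_j(x)).
Component likelihoods at x = 2.66:
  f_I = (1/(1.4·√(2π)))·exp(−(2.66−0.6)²/(2·1.4²)) = 0.284959·exp(-1.08255) = 0.0965242
  f_II = (1/(1.7·√(2π)))·exp(−(2.66−3.6)²/(2·1.7²)) = 0.234672·exp(-0.15287) = 0.201405
  f_III = (1/(1.1·√(2π)))·exp(−(2.66−7.7)²/(2·1.1²)) = 0.362675·exp(-10.49653) = 1.00215e-05
Posterior odds = (π_I·f_I) / (π_II·f_II) = (0.10·0.0965242) / (0.42·0.201405) = 0.00965242 / 0.08459 ≈ 0.1141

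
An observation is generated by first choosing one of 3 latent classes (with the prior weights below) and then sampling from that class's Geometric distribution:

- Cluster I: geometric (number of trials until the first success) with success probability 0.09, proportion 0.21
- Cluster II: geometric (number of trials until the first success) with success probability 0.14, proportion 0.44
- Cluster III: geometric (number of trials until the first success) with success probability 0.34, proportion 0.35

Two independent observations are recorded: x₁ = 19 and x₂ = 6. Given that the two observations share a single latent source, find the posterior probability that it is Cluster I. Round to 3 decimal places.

The responsibility of component k is w_k f_k(x) divided by Σ_j w_j f_j(x).
Since both observations come from the same component, the likelihood for component k is f_k(x₁)·f_k(x₂).
  L_I = [0.0164812] × [0.0561629] = 0.000925629
  L_II = [0.00927044] × [0.0658598] = 0.000610549
  L_III = [0.000191986] × [0.0425793] = 8.17463e-06
Multiply by the mixture weights:
  w_I·L_I = 0.21 × 0.000925629 = 0.000194382
  w_II·L_II = 0.44 × 0.000610549 = 0.000268642
  w_III·L_III = 0.35 × 8.17463e-06 = 2.86112e-06
Marginal: 0.000194382 + 0.000268642 + 2.86112e-06 = 0.000465885
Responsibility of Cluster I: 0.000194382 / 0.000465885 ≈ 0.417

0.417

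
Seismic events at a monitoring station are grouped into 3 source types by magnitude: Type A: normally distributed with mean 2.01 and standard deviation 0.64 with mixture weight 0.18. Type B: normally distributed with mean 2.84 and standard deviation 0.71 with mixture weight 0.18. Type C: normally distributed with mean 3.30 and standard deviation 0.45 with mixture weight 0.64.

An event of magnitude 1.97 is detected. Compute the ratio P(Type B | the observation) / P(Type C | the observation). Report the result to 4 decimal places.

The posterior odds equal the prior odds times the likelihood ratio: (π_i/π_j)·(f_i(x)/f_j(x)).
Normal densities:
  f_A = 0.622131
  f_B = 0.265221
  f_C = 0.0112422
Posterior odds = (π_B·f_B) / (π_C·f_C) = (0.18·0.265221) / (0.64·0.0112422) = 0.0477398 / 0.00719498 ≈ 6.6352

6.6352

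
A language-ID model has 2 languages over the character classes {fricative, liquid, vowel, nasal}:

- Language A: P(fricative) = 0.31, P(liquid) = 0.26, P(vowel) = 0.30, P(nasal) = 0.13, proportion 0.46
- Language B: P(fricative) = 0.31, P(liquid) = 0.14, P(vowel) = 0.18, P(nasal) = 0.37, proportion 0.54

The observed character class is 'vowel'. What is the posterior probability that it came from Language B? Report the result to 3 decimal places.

Posterior ∝ prior × likelihood, so P(k | x) ∝ π_k f_k(x); normalise over all components.
Evaluate each component's likelihood at the observed value:
  p_A = 0.3
  p_B = 0.18
Multiply by the mixture weights:
  π_A·p_A = 0.46 × 0.3 = 0.138
  π_B·p_B = 0.54 × 0.18 = 0.0972
Marginal: 0.138 + 0.0972 = 0.2352
Responsibility of Language B: 0.0972 / 0.2352 ≈ 0.413

0.413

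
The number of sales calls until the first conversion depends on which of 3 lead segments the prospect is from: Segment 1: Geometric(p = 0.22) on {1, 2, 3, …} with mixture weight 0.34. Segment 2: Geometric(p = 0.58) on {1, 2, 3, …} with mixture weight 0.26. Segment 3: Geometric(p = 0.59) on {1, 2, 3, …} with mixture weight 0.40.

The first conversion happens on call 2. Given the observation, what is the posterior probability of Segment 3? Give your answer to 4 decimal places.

0.4430

P(component k | x) = π_k·f_k(x) / marginal(x), where marginal(x) = Σ_j π_j·f_j(x).
Component likelihoods at x = 2:
  L_1 = 0.1716
  L_2 = 0.2436
  L_3 = 0.2419
Prior × likelihood for each component:
  π_1·L_1 = 0.34 × 0.1716 = 0.058344
  π_2·L_2 = 0.26 × 0.2436 = 0.063336
  π_3·L_3 = 0.40 × 0.2419 = 0.09676
Normaliser: 0.058344 + 0.063336 + 0.09676 = 0.21844
P(Segment 3 | x) = 0.09676 / 0.21844 ≈ 0.4430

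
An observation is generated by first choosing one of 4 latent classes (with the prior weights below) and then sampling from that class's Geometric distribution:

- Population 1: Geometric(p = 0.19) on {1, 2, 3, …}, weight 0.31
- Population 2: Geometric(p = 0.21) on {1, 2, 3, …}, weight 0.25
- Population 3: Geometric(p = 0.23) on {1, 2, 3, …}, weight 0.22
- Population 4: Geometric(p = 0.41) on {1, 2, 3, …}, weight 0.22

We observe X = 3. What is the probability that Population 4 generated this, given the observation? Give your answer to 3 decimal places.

0.236

By Bayes' theorem, P(k | x) = P(Z=k) f_k(x) / Σ_j P(Z=j) f_j(x).
Component likelihoods at x = 3:
  p_1 = 0.19·(1−0.19)^2 = 0.19·0.6561 = 0.124659
  p_2 = 0.21·(1−0.21)^2 = 0.21·0.6241 = 0.131061
  p_3 = 0.23·(1−0.23)^2 = 0.23·0.5929 = 0.136367
  p_4 = 0.41·(1−0.41)^2 = 0.41·0.3481 = 0.142721
Multiply by the mixture weights:
  P(Z=1)·p_1 = 0.31 × 0.124659 = 0.0386443
  P(Z=2)·p_2 = 0.25 × 0.131061 = 0.0327653
  P(Z=3)·p_3 = 0.22 × 0.136367 = 0.0300007
  P(Z=4)·p_4 = 0.22 × 0.142721 = 0.0313986
Evidence: 0.0386443 + 0.0327653 + 0.0300007 + 0.0313986 = 0.132809
So the posterior for Population 4 is 0.0313986 / 0.132809 ≈ 0.236.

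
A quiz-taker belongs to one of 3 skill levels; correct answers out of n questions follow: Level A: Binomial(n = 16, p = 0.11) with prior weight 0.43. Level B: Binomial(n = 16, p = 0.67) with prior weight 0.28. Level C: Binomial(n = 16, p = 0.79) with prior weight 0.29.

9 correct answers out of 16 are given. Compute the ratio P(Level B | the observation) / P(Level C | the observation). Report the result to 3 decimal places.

Since P(k|x) ∝ π_k f_k(x), the posterior odds are π_i f_i(x) / (π_j f_j(x)).
Component likelihoods at x = 9 correct answers out of 16:
  p_A = 1.19314e-05
  p_B = 0.132647
  p_C = 0.0246948
Odds = (0.28/0.29) × (0.132647/0.0246948) = 0.965517 × 5.37145 ≈ 5.186

5.186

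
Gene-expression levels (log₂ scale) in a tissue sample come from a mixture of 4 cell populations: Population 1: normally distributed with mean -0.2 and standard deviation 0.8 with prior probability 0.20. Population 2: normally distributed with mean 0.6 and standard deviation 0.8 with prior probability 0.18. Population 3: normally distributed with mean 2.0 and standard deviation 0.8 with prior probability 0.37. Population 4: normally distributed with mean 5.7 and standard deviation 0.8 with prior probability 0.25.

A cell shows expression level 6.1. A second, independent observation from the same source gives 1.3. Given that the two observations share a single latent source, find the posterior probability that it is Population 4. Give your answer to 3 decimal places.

Posterior ∝ prior × likelihood, so P(k | x) ∝ w_k f_k(x); normalise over all components.
Since both observations come from the same component, the likelihood for component k is f_k(x₁)·f_k(x₂).
  L_1 = [1.70333e-14] × [0.0859828] = 1.46457e-15
  L_2 = [2.71782e-11] × [0.340069] = 9.24244e-12
  L_3 = [9.86988e-07] × [0.340069] = 3.35644e-07
  L_4 = [0.440082] × [1.34622e-07] = 5.92447e-08
Unnormalised posteriors:
  w_1·L_1 = 0.20 × 1.46457e-15 = 2.92914e-16
  w_2·L_2 = 0.18 × 9.24244e-12 = 1.66364e-12
  w_3·L_3 = 0.37 × 3.35644e-07 = 1.24188e-07
  w_4·L_4 = 0.25 × 5.92447e-08 = 1.48112e-08
Marginal: 2.92914e-16 + 1.66364e-12 + 1.24188e-07 + 1.48112e-08 = 1.39001e-07
Responsibility of Population 4: 1.48112e-08 / 1.39001e-07 ≈ 0.107

0.107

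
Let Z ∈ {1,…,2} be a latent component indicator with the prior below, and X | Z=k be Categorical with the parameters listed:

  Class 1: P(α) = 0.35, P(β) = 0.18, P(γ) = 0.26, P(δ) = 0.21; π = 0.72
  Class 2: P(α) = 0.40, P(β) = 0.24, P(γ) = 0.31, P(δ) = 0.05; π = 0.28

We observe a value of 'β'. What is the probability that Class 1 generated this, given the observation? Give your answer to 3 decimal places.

0.659

By Bayes' theorem, P(k | x) = P(Z=k) f_k(x) / Σ_j P(Z=j) f_j(x).
Categorical probabilities:
  L_1 = 0.18
  L_2 = 0.24
Prior × likelihood for each component:
  P(Z=1)·L_1 = 0.72 × 0.18 = 0.1296
  P(Z=2)·L_2 = 0.28 × 0.24 = 0.0672
Marginal: 0.1296 + 0.0672 = 0.1968
So the posterior for Class 1 is 0.1296 / 0.1968 ≈ 0.659.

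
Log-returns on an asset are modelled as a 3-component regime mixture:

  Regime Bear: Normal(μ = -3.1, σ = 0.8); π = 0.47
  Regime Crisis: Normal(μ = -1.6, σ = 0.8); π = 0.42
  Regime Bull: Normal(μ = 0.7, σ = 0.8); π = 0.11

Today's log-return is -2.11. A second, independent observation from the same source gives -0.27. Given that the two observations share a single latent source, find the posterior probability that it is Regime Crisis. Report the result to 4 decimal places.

The responsibility of component k is P(Z=k) f_k(x) divided by Σ_j P(Z=j) f_j(x).
Since both observations come from the same component, the likelihood for component k is f_k(x₁)·f_k(x₂).
  p_Bear = [0.231889] × [0.000956004] = 0.000221687
  p_Crisis = [0.406977] × [0.125212] = 0.0509584
  p_Bull = [0.00104408] × [0.2391] = 0.000249639
Weight by the priors:
  P(Z=Bear)·p_Bear = 0.47 × 0.000221687 = 0.000104193
  P(Z=Crisis)·p_Crisis = 0.42 × 0.0509584 = 0.0214025
  P(Z=Bull)·p_Bull = 0.11 × 0.000249639 = 2.74602e-05
Marginal: 0.000104193 + 0.0214025 + 2.74602e-05 = 0.0215342
P(Regime Crisis | x₁, x₂) = 0.0214025 / 0.0215342 ≈ 0.9939

0.9939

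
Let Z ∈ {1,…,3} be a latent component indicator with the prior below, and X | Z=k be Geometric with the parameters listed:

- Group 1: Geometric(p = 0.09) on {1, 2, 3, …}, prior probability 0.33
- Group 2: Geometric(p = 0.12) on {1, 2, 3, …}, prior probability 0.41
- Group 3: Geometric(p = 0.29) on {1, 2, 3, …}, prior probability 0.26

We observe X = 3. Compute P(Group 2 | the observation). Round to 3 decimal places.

Apply Bayes' rule: the posterior for each component is proportional to its prior times its likelihood at x.
Evaluate each component's likelihood at the observed value:
  p_1 = 0.09·(1−0.09)^2 = 0.09·0.8281 = 0.074529
  p_2 = 0.12·(1−0.12)^2 = 0.12·0.7744 = 0.092928
  p_3 = 0.29·(1−0.29)^2 = 0.29·0.5041 = 0.146189
Prior × likelihood for each component:
  π_1·p_1 = 0.33 × 0.074529 = 0.0245946
  π_2·p_2 = 0.41 × 0.092928 = 0.0381005
  π_3·p_3 = 0.26 × 0.146189 = 0.0380091
Evidence: 0.0245946 + 0.0381005 + 0.0380091 = 0.100704
P(Group 2 | data) ≈ 0.378

0.378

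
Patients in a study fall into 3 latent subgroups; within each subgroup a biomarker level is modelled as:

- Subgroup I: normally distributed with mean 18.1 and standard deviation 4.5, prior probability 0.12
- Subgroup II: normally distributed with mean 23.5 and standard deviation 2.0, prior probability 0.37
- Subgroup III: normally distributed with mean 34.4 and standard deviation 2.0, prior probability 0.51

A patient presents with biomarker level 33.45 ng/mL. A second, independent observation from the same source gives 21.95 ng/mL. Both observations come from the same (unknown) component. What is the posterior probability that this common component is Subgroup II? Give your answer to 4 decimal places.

0.0231

By Bayes' theorem, P(k | x) = w_k f_k(x) / Σ_j w_j f_j(x).
Since both observations come from the same component, the likelihood for component k is f_k(x₁)·f_k(x₂).
  p_I = [(1/(4.5·√(2π)))·exp(−(33.45−18.1)²/(2·4.5²)) = 0.088654·exp(-5.81784) = 0.000263659] × [0.0614824] = 1.62104e-05
  p_II = [(1/(2.0·√(2π)))·exp(−(33.45−23.5)²/(2·2.0²)) = 0.199471·exp(-12.37531) = 8.42074e-07] × [0.147726] = 1.24396e-07
  p_III = [(1/(2.0·√(2π)))·exp(−(33.45−34.4)²/(2·2.0²)) = 0.199471·exp(-0.11281) = 0.178191] × [7.67872e-10] = 1.36828e-10
Unnormalised posteriors:
  w_I·p_I = 0.12 × 1.62104e-05 = 1.94525e-06
  w_II·p_II = 0.37 × 1.24396e-07 = 4.60265e-08
  w_III·p_III = 0.51 × 1.36828e-10 = 6.97823e-11
Evidence: 1.94525e-06 + 4.60265e-08 + 6.97823e-11 = 1.99134e-06
So the posterior for Subgroup II is 4.60265e-08 / 1.99134e-06 ≈ 0.0231.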